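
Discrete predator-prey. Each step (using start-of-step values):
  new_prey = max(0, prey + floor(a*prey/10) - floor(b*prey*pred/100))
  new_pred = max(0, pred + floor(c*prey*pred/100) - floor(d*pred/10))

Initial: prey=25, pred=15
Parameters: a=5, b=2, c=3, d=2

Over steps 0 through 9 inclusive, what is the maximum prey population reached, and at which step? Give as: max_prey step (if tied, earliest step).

Answer: 32 2

Derivation:
Step 1: prey: 25+12-7=30; pred: 15+11-3=23
Step 2: prey: 30+15-13=32; pred: 23+20-4=39
Step 3: prey: 32+16-24=24; pred: 39+37-7=69
Step 4: prey: 24+12-33=3; pred: 69+49-13=105
Step 5: prey: 3+1-6=0; pred: 105+9-21=93
Step 6: prey: 0+0-0=0; pred: 93+0-18=75
Step 7: prey: 0+0-0=0; pred: 75+0-15=60
Step 8: prey: 0+0-0=0; pred: 60+0-12=48
Step 9: prey: 0+0-0=0; pred: 48+0-9=39
Max prey = 32 at step 2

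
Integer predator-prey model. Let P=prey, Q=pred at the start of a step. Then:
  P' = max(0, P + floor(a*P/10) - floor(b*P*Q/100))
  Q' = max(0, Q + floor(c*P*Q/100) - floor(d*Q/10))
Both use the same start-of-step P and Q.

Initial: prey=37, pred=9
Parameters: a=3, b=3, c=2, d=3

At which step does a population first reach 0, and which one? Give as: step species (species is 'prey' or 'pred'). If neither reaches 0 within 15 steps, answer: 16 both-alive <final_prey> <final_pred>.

Step 1: prey: 37+11-9=39; pred: 9+6-2=13
Step 2: prey: 39+11-15=35; pred: 13+10-3=20
Step 3: prey: 35+10-21=24; pred: 20+14-6=28
Step 4: prey: 24+7-20=11; pred: 28+13-8=33
Step 5: prey: 11+3-10=4; pred: 33+7-9=31
Step 6: prey: 4+1-3=2; pred: 31+2-9=24
Step 7: prey: 2+0-1=1; pred: 24+0-7=17
Step 8: prey: 1+0-0=1; pred: 17+0-5=12
Step 9: prey: 1+0-0=1; pred: 12+0-3=9
Step 10: prey: 1+0-0=1; pred: 9+0-2=7
Step 11: prey: 1+0-0=1; pred: 7+0-2=5
Step 12: prey: 1+0-0=1; pred: 5+0-1=4
Step 13: prey: 1+0-0=1; pred: 4+0-1=3
Step 14: prey: 1+0-0=1; pred: 3+0-0=3
Steps 15-15: state stable at prey=1, pred=3 (no change)
No extinction within 15 steps

Answer: 16 both-alive 1 3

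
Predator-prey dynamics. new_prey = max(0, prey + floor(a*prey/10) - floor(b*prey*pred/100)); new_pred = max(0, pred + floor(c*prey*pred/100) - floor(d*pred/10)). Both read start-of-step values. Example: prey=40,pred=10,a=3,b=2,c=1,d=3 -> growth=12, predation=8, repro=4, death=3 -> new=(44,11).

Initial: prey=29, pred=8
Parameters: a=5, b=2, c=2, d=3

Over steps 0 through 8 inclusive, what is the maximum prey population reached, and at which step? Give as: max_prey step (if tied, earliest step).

Step 1: prey: 29+14-4=39; pred: 8+4-2=10
Step 2: prey: 39+19-7=51; pred: 10+7-3=14
Step 3: prey: 51+25-14=62; pred: 14+14-4=24
Step 4: prey: 62+31-29=64; pred: 24+29-7=46
Step 5: prey: 64+32-58=38; pred: 46+58-13=91
Step 6: prey: 38+19-69=0; pred: 91+69-27=133
Step 7: prey: 0+0-0=0; pred: 133+0-39=94
Step 8: prey: 0+0-0=0; pred: 94+0-28=66
Max prey = 64 at step 4

Answer: 64 4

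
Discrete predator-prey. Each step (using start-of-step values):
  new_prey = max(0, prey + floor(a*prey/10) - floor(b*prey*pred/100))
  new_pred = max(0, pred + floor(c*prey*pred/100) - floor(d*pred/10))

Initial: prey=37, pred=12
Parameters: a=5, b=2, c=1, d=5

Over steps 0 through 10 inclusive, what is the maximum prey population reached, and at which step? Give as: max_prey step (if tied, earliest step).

Step 1: prey: 37+18-8=47; pred: 12+4-6=10
Step 2: prey: 47+23-9=61; pred: 10+4-5=9
Step 3: prey: 61+30-10=81; pred: 9+5-4=10
Step 4: prey: 81+40-16=105; pred: 10+8-5=13
Step 5: prey: 105+52-27=130; pred: 13+13-6=20
Step 6: prey: 130+65-52=143; pred: 20+26-10=36
Step 7: prey: 143+71-102=112; pred: 36+51-18=69
Step 8: prey: 112+56-154=14; pred: 69+77-34=112
Step 9: prey: 14+7-31=0; pred: 112+15-56=71
Step 10: prey: 0+0-0=0; pred: 71+0-35=36
Max prey = 143 at step 6

Answer: 143 6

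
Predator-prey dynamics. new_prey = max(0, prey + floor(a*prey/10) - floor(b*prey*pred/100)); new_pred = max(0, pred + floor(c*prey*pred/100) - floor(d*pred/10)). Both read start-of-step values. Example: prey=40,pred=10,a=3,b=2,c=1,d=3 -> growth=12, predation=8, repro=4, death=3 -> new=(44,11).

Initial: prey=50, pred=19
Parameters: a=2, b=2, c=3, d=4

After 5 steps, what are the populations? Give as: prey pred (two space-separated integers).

Answer: 0 30

Derivation:
Step 1: prey: 50+10-19=41; pred: 19+28-7=40
Step 2: prey: 41+8-32=17; pred: 40+49-16=73
Step 3: prey: 17+3-24=0; pred: 73+37-29=81
Step 4: prey: 0+0-0=0; pred: 81+0-32=49
Step 5: prey: 0+0-0=0; pred: 49+0-19=30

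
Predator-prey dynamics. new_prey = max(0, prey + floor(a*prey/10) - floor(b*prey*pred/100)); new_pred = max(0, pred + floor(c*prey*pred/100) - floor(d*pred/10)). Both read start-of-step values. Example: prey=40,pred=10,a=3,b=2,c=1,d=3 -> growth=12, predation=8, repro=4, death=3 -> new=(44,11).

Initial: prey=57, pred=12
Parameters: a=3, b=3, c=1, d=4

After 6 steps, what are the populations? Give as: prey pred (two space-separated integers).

Answer: 20 14

Derivation:
Step 1: prey: 57+17-20=54; pred: 12+6-4=14
Step 2: prey: 54+16-22=48; pred: 14+7-5=16
Step 3: prey: 48+14-23=39; pred: 16+7-6=17
Step 4: prey: 39+11-19=31; pred: 17+6-6=17
Step 5: prey: 31+9-15=25; pred: 17+5-6=16
Step 6: prey: 25+7-12=20; pred: 16+4-6=14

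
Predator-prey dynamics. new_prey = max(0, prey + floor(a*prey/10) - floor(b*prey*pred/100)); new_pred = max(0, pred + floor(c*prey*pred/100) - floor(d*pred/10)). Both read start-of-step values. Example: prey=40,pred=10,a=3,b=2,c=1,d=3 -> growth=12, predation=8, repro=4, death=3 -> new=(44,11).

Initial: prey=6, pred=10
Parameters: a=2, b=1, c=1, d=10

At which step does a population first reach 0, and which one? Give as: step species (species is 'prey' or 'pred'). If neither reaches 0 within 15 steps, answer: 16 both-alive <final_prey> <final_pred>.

Step 1: prey: 6+1-0=7; pred: 10+0-10=0
First extinction: pred at step 1

Answer: 1 pred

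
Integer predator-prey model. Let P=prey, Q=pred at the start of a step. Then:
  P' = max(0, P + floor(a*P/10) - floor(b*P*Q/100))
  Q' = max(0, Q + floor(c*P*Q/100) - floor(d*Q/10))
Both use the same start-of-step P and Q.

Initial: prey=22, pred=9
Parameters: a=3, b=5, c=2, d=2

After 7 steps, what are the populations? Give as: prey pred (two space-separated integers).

Step 1: prey: 22+6-9=19; pred: 9+3-1=11
Step 2: prey: 19+5-10=14; pred: 11+4-2=13
Step 3: prey: 14+4-9=9; pred: 13+3-2=14
Step 4: prey: 9+2-6=5; pred: 14+2-2=14
Step 5: prey: 5+1-3=3; pred: 14+1-2=13
Step 6: prey: 3+0-1=2; pred: 13+0-2=11
Step 7: prey: 2+0-1=1; pred: 11+0-2=9

Answer: 1 9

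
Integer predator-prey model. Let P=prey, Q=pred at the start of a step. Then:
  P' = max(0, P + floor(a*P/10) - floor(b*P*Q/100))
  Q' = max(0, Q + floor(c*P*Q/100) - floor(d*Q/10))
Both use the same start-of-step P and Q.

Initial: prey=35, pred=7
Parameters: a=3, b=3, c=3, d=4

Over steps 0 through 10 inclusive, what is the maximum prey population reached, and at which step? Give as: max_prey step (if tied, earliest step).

Step 1: prey: 35+10-7=38; pred: 7+7-2=12
Step 2: prey: 38+11-13=36; pred: 12+13-4=21
Step 3: prey: 36+10-22=24; pred: 21+22-8=35
Step 4: prey: 24+7-25=6; pred: 35+25-14=46
Step 5: prey: 6+1-8=0; pred: 46+8-18=36
Step 6: prey: 0+0-0=0; pred: 36+0-14=22
Step 7: prey: 0+0-0=0; pred: 22+0-8=14
Step 8: prey: 0+0-0=0; pred: 14+0-5=9
Step 9: prey: 0+0-0=0; pred: 9+0-3=6
Step 10: prey: 0+0-0=0; pred: 6+0-2=4
Max prey = 38 at step 1

Answer: 38 1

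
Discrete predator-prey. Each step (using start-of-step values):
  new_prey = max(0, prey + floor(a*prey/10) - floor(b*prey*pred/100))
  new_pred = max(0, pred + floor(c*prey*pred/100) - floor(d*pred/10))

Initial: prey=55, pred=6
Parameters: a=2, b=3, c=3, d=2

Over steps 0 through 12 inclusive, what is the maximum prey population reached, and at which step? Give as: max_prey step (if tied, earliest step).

Answer: 57 1

Derivation:
Step 1: prey: 55+11-9=57; pred: 6+9-1=14
Step 2: prey: 57+11-23=45; pred: 14+23-2=35
Step 3: prey: 45+9-47=7; pred: 35+47-7=75
Step 4: prey: 7+1-15=0; pred: 75+15-15=75
Step 5: prey: 0+0-0=0; pred: 75+0-15=60
Step 6: prey: 0+0-0=0; pred: 60+0-12=48
Step 7: prey: 0+0-0=0; pred: 48+0-9=39
Step 8: prey: 0+0-0=0; pred: 39+0-7=32
Step 9: prey: 0+0-0=0; pred: 32+0-6=26
Step 10: prey: 0+0-0=0; pred: 26+0-5=21
Step 11: prey: 0+0-0=0; pred: 21+0-4=17
Step 12: prey: 0+0-0=0; pred: 17+0-3=14
Max prey = 57 at step 1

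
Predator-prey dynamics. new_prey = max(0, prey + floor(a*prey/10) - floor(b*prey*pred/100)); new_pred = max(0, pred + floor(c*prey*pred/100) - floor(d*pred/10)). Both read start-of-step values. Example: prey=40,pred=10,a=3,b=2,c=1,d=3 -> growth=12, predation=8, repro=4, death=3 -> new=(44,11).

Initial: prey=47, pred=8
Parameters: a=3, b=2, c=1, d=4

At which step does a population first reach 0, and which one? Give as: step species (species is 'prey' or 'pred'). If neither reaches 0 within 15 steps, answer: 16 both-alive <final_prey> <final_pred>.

Answer: 16 both-alive 11 3

Derivation:
Step 1: prey: 47+14-7=54; pred: 8+3-3=8
Step 2: prey: 54+16-8=62; pred: 8+4-3=9
Step 3: prey: 62+18-11=69; pred: 9+5-3=11
Step 4: prey: 69+20-15=74; pred: 11+7-4=14
Step 5: prey: 74+22-20=76; pred: 14+10-5=19
Step 6: prey: 76+22-28=70; pred: 19+14-7=26
Step 7: prey: 70+21-36=55; pred: 26+18-10=34
Step 8: prey: 55+16-37=34; pred: 34+18-13=39
Step 9: prey: 34+10-26=18; pred: 39+13-15=37
Step 10: prey: 18+5-13=10; pred: 37+6-14=29
Step 11: prey: 10+3-5=8; pred: 29+2-11=20
Step 12: prey: 8+2-3=7; pred: 20+1-8=13
Step 13: prey: 7+2-1=8; pred: 13+0-5=8
Step 14: prey: 8+2-1=9; pred: 8+0-3=5
Step 15: prey: 9+2-0=11; pred: 5+0-2=3
No extinction within 15 steps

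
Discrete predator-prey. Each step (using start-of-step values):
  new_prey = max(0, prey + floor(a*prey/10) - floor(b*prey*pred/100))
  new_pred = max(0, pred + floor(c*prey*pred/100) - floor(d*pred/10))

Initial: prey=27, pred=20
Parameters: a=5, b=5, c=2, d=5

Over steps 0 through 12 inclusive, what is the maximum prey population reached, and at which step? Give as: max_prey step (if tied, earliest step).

Step 1: prey: 27+13-27=13; pred: 20+10-10=20
Step 2: prey: 13+6-13=6; pred: 20+5-10=15
Step 3: prey: 6+3-4=5; pred: 15+1-7=9
Step 4: prey: 5+2-2=5; pred: 9+0-4=5
Step 5: prey: 5+2-1=6; pred: 5+0-2=3
Step 6: prey: 6+3-0=9; pred: 3+0-1=2
Step 7: prey: 9+4-0=13; pred: 2+0-1=1
Step 8: prey: 13+6-0=19; pred: 1+0-0=1
Step 9: prey: 19+9-0=28; pred: 1+0-0=1
Step 10: prey: 28+14-1=41; pred: 1+0-0=1
Step 11: prey: 41+20-2=59; pred: 1+0-0=1
Step 12: prey: 59+29-2=86; pred: 1+1-0=2
Max prey = 86 at step 12

Answer: 86 12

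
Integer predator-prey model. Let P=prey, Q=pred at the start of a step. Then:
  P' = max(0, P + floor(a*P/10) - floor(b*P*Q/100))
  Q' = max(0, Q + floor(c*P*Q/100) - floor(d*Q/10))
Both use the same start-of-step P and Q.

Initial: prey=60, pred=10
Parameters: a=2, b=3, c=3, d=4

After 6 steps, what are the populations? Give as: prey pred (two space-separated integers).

Answer: 0 17

Derivation:
Step 1: prey: 60+12-18=54; pred: 10+18-4=24
Step 2: prey: 54+10-38=26; pred: 24+38-9=53
Step 3: prey: 26+5-41=0; pred: 53+41-21=73
Step 4: prey: 0+0-0=0; pred: 73+0-29=44
Step 5: prey: 0+0-0=0; pred: 44+0-17=27
Step 6: prey: 0+0-0=0; pred: 27+0-10=17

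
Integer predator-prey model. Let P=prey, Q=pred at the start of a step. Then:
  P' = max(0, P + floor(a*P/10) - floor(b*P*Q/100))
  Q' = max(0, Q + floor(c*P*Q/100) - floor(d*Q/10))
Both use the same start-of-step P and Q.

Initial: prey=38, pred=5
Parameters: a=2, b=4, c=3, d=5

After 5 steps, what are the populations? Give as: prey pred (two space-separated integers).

Step 1: prey: 38+7-7=38; pred: 5+5-2=8
Step 2: prey: 38+7-12=33; pred: 8+9-4=13
Step 3: prey: 33+6-17=22; pred: 13+12-6=19
Step 4: prey: 22+4-16=10; pred: 19+12-9=22
Step 5: prey: 10+2-8=4; pred: 22+6-11=17

Answer: 4 17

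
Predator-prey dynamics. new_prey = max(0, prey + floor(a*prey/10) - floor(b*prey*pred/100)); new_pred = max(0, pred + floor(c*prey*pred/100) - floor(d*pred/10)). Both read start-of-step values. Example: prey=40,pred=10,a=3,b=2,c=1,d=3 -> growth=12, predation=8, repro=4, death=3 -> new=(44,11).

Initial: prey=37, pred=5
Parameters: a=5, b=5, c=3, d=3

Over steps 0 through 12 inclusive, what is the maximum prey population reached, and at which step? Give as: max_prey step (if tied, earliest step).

Step 1: prey: 37+18-9=46; pred: 5+5-1=9
Step 2: prey: 46+23-20=49; pred: 9+12-2=19
Step 3: prey: 49+24-46=27; pred: 19+27-5=41
Step 4: prey: 27+13-55=0; pred: 41+33-12=62
Step 5: prey: 0+0-0=0; pred: 62+0-18=44
Step 6: prey: 0+0-0=0; pred: 44+0-13=31
Step 7: prey: 0+0-0=0; pred: 31+0-9=22
Step 8: prey: 0+0-0=0; pred: 22+0-6=16
Step 9: prey: 0+0-0=0; pred: 16+0-4=12
Step 10: prey: 0+0-0=0; pred: 12+0-3=9
Step 11: prey: 0+0-0=0; pred: 9+0-2=7
Step 12: prey: 0+0-0=0; pred: 7+0-2=5
Max prey = 49 at step 2

Answer: 49 2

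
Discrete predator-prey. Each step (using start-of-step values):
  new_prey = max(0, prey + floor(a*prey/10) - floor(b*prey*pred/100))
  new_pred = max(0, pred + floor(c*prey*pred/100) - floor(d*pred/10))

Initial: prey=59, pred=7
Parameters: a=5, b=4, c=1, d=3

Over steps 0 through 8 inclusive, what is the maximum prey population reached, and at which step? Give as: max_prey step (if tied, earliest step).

Answer: 83 2

Derivation:
Step 1: prey: 59+29-16=72; pred: 7+4-2=9
Step 2: prey: 72+36-25=83; pred: 9+6-2=13
Step 3: prey: 83+41-43=81; pred: 13+10-3=20
Step 4: prey: 81+40-64=57; pred: 20+16-6=30
Step 5: prey: 57+28-68=17; pred: 30+17-9=38
Step 6: prey: 17+8-25=0; pred: 38+6-11=33
Step 7: prey: 0+0-0=0; pred: 33+0-9=24
Step 8: prey: 0+0-0=0; pred: 24+0-7=17
Max prey = 83 at step 2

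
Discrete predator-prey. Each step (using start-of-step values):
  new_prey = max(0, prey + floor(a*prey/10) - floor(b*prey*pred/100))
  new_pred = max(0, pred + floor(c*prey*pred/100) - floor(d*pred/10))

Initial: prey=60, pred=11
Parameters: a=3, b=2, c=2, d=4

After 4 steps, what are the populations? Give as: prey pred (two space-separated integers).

Answer: 0 82

Derivation:
Step 1: prey: 60+18-13=65; pred: 11+13-4=20
Step 2: prey: 65+19-26=58; pred: 20+26-8=38
Step 3: prey: 58+17-44=31; pred: 38+44-15=67
Step 4: prey: 31+9-41=0; pred: 67+41-26=82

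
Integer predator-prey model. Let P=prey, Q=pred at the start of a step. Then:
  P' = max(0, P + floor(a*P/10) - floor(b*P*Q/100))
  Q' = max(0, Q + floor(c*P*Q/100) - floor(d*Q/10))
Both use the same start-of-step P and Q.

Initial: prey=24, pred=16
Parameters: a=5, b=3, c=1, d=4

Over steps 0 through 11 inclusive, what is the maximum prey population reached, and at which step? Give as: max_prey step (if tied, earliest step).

Answer: 85 8

Derivation:
Step 1: prey: 24+12-11=25; pred: 16+3-6=13
Step 2: prey: 25+12-9=28; pred: 13+3-5=11
Step 3: prey: 28+14-9=33; pred: 11+3-4=10
Step 4: prey: 33+16-9=40; pred: 10+3-4=9
Step 5: prey: 40+20-10=50; pred: 9+3-3=9
Step 6: prey: 50+25-13=62; pred: 9+4-3=10
Step 7: prey: 62+31-18=75; pred: 10+6-4=12
Step 8: prey: 75+37-27=85; pred: 12+9-4=17
Step 9: prey: 85+42-43=84; pred: 17+14-6=25
Step 10: prey: 84+42-63=63; pred: 25+21-10=36
Step 11: prey: 63+31-68=26; pred: 36+22-14=44
Max prey = 85 at step 8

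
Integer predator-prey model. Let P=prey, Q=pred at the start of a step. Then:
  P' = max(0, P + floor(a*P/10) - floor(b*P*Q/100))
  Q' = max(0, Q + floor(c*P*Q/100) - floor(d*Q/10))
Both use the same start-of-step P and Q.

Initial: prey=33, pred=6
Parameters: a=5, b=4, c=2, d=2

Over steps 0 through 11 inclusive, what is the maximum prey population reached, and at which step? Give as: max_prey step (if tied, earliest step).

Answer: 50 2

Derivation:
Step 1: prey: 33+16-7=42; pred: 6+3-1=8
Step 2: prey: 42+21-13=50; pred: 8+6-1=13
Step 3: prey: 50+25-26=49; pred: 13+13-2=24
Step 4: prey: 49+24-47=26; pred: 24+23-4=43
Step 5: prey: 26+13-44=0; pred: 43+22-8=57
Step 6: prey: 0+0-0=0; pred: 57+0-11=46
Step 7: prey: 0+0-0=0; pred: 46+0-9=37
Step 8: prey: 0+0-0=0; pred: 37+0-7=30
Step 9: prey: 0+0-0=0; pred: 30+0-6=24
Step 10: prey: 0+0-0=0; pred: 24+0-4=20
Step 11: prey: 0+0-0=0; pred: 20+0-4=16
Max prey = 50 at step 2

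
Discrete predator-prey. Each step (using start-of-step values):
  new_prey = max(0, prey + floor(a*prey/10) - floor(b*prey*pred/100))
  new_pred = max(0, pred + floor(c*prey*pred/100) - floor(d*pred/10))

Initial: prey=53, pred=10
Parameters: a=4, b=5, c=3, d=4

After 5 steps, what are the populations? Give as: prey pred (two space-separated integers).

Step 1: prey: 53+21-26=48; pred: 10+15-4=21
Step 2: prey: 48+19-50=17; pred: 21+30-8=43
Step 3: prey: 17+6-36=0; pred: 43+21-17=47
Step 4: prey: 0+0-0=0; pred: 47+0-18=29
Step 5: prey: 0+0-0=0; pred: 29+0-11=18

Answer: 0 18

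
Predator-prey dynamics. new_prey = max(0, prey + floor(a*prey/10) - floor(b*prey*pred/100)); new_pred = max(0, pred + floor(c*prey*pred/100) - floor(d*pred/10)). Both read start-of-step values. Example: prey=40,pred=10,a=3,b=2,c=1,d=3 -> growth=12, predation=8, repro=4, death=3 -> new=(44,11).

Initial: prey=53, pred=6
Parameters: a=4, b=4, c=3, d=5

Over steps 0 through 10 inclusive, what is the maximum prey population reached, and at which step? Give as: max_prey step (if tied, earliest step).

Step 1: prey: 53+21-12=62; pred: 6+9-3=12
Step 2: prey: 62+24-29=57; pred: 12+22-6=28
Step 3: prey: 57+22-63=16; pred: 28+47-14=61
Step 4: prey: 16+6-39=0; pred: 61+29-30=60
Step 5: prey: 0+0-0=0; pred: 60+0-30=30
Step 6: prey: 0+0-0=0; pred: 30+0-15=15
Step 7: prey: 0+0-0=0; pred: 15+0-7=8
Step 8: prey: 0+0-0=0; pred: 8+0-4=4
Step 9: prey: 0+0-0=0; pred: 4+0-2=2
Step 10: prey: 0+0-0=0; pred: 2+0-1=1
Max prey = 62 at step 1

Answer: 62 1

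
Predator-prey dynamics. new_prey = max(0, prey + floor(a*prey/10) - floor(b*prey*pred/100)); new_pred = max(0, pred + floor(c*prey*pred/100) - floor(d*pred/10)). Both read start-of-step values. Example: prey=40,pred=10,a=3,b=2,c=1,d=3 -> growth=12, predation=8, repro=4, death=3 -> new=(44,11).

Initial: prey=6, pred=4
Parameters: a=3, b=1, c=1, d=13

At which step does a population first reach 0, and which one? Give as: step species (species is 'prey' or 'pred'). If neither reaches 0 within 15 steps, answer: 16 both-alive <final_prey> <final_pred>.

Answer: 1 pred

Derivation:
Step 1: prey: 6+1-0=7; pred: 4+0-5=0
First extinction: pred at step 1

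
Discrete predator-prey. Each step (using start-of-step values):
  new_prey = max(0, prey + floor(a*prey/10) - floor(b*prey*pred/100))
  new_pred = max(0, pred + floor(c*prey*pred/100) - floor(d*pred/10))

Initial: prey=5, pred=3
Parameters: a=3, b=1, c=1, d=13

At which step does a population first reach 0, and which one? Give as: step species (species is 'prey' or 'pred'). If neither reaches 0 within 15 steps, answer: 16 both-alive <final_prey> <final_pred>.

Step 1: prey: 5+1-0=6; pred: 3+0-3=0
First extinction: pred at step 1

Answer: 1 pred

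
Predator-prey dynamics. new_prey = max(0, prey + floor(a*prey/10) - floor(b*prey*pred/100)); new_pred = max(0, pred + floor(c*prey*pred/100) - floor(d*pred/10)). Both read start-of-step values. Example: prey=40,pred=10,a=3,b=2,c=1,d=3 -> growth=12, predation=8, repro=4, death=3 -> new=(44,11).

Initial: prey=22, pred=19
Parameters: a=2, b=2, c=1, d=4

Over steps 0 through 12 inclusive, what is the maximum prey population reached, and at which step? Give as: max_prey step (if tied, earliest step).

Step 1: prey: 22+4-8=18; pred: 19+4-7=16
Step 2: prey: 18+3-5=16; pred: 16+2-6=12
Step 3: prey: 16+3-3=16; pred: 12+1-4=9
Step 4: prey: 16+3-2=17; pred: 9+1-3=7
Step 5: prey: 17+3-2=18; pred: 7+1-2=6
Step 6: prey: 18+3-2=19; pred: 6+1-2=5
Step 7: prey: 19+3-1=21; pred: 5+0-2=3
Step 8: prey: 21+4-1=24; pred: 3+0-1=2
Step 9: prey: 24+4-0=28; pred: 2+0-0=2
Step 10: prey: 28+5-1=32; pred: 2+0-0=2
Step 11: prey: 32+6-1=37; pred: 2+0-0=2
Step 12: prey: 37+7-1=43; pred: 2+0-0=2
Max prey = 43 at step 12

Answer: 43 12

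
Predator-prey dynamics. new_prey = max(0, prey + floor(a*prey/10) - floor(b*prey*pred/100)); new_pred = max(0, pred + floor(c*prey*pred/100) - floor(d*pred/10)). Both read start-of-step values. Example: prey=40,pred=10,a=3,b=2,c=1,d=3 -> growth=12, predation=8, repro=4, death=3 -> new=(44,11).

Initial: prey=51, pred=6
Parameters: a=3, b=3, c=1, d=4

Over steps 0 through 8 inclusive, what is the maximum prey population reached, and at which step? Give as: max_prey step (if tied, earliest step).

Step 1: prey: 51+15-9=57; pred: 6+3-2=7
Step 2: prey: 57+17-11=63; pred: 7+3-2=8
Step 3: prey: 63+18-15=66; pred: 8+5-3=10
Step 4: prey: 66+19-19=66; pred: 10+6-4=12
Step 5: prey: 66+19-23=62; pred: 12+7-4=15
Step 6: prey: 62+18-27=53; pred: 15+9-6=18
Step 7: prey: 53+15-28=40; pred: 18+9-7=20
Step 8: prey: 40+12-24=28; pred: 20+8-8=20
Max prey = 66 at step 3

Answer: 66 3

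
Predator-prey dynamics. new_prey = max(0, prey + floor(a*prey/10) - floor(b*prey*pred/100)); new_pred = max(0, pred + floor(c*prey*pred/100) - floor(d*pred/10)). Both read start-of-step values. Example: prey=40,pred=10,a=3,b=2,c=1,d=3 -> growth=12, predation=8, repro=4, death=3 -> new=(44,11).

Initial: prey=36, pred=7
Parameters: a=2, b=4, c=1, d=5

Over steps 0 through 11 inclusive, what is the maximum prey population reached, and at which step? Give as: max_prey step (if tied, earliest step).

Step 1: prey: 36+7-10=33; pred: 7+2-3=6
Step 2: prey: 33+6-7=32; pred: 6+1-3=4
Step 3: prey: 32+6-5=33; pred: 4+1-2=3
Step 4: prey: 33+6-3=36; pred: 3+0-1=2
Step 5: prey: 36+7-2=41; pred: 2+0-1=1
Step 6: prey: 41+8-1=48; pred: 1+0-0=1
Step 7: prey: 48+9-1=56; pred: 1+0-0=1
Step 8: prey: 56+11-2=65; pred: 1+0-0=1
Step 9: prey: 65+13-2=76; pred: 1+0-0=1
Step 10: prey: 76+15-3=88; pred: 1+0-0=1
Step 11: prey: 88+17-3=102; pred: 1+0-0=1
Max prey = 102 at step 11

Answer: 102 11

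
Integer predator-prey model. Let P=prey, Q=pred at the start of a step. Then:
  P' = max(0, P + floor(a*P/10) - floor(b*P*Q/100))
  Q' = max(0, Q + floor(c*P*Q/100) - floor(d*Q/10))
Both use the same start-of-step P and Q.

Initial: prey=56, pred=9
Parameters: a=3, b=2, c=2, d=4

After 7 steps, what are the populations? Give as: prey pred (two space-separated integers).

Answer: 0 24

Derivation:
Step 1: prey: 56+16-10=62; pred: 9+10-3=16
Step 2: prey: 62+18-19=61; pred: 16+19-6=29
Step 3: prey: 61+18-35=44; pred: 29+35-11=53
Step 4: prey: 44+13-46=11; pred: 53+46-21=78
Step 5: prey: 11+3-17=0; pred: 78+17-31=64
Step 6: prey: 0+0-0=0; pred: 64+0-25=39
Step 7: prey: 0+0-0=0; pred: 39+0-15=24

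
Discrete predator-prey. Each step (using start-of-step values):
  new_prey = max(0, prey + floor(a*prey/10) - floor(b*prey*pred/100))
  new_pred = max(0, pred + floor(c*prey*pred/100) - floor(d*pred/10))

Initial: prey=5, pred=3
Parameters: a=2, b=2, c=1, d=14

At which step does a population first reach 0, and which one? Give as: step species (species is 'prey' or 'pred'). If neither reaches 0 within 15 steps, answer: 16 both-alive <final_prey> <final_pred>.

Answer: 1 pred

Derivation:
Step 1: prey: 5+1-0=6; pred: 3+0-4=0
First extinction: pred at step 1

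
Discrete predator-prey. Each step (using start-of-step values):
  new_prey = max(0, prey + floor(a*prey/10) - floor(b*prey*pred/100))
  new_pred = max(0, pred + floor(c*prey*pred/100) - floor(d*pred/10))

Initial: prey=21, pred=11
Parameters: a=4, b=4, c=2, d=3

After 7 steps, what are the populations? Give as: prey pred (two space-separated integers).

Step 1: prey: 21+8-9=20; pred: 11+4-3=12
Step 2: prey: 20+8-9=19; pred: 12+4-3=13
Step 3: prey: 19+7-9=17; pred: 13+4-3=14
Step 4: prey: 17+6-9=14; pred: 14+4-4=14
Step 5: prey: 14+5-7=12; pred: 14+3-4=13
Step 6: prey: 12+4-6=10; pred: 13+3-3=13
Step 7: prey: 10+4-5=9; pred: 13+2-3=12

Answer: 9 12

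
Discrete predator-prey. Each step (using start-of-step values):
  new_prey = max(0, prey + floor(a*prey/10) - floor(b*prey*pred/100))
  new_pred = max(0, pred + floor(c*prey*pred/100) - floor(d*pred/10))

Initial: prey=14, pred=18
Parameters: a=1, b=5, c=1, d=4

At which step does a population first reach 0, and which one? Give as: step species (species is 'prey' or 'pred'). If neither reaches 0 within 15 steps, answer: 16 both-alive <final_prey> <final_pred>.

Step 1: prey: 14+1-12=3; pred: 18+2-7=13
Step 2: prey: 3+0-1=2; pred: 13+0-5=8
Step 3: prey: 2+0-0=2; pred: 8+0-3=5
Step 4: prey: 2+0-0=2; pred: 5+0-2=3
Step 5: prey: 2+0-0=2; pred: 3+0-1=2
Step 6: prey: 2+0-0=2; pred: 2+0-0=2
Steps 7-15: state stable at prey=2, pred=2 (no change)
No extinction within 15 steps

Answer: 16 both-alive 2 2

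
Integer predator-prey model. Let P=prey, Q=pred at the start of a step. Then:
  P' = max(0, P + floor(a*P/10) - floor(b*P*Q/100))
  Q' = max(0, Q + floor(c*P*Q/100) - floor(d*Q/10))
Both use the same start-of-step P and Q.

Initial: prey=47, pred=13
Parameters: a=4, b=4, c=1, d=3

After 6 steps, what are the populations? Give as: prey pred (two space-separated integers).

Step 1: prey: 47+18-24=41; pred: 13+6-3=16
Step 2: prey: 41+16-26=31; pred: 16+6-4=18
Step 3: prey: 31+12-22=21; pred: 18+5-5=18
Step 4: prey: 21+8-15=14; pred: 18+3-5=16
Step 5: prey: 14+5-8=11; pred: 16+2-4=14
Step 6: prey: 11+4-6=9; pred: 14+1-4=11

Answer: 9 11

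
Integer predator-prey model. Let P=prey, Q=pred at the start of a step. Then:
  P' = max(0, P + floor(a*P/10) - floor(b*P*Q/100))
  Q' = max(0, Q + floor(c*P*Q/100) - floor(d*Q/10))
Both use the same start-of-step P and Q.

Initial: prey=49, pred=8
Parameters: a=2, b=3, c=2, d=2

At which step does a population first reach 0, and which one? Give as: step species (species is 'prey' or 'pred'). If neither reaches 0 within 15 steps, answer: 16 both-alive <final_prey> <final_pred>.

Answer: 5 prey

Derivation:
Step 1: prey: 49+9-11=47; pred: 8+7-1=14
Step 2: prey: 47+9-19=37; pred: 14+13-2=25
Step 3: prey: 37+7-27=17; pred: 25+18-5=38
Step 4: prey: 17+3-19=1; pred: 38+12-7=43
Step 5: prey: 1+0-1=0; pred: 43+0-8=35
First extinction: prey at step 5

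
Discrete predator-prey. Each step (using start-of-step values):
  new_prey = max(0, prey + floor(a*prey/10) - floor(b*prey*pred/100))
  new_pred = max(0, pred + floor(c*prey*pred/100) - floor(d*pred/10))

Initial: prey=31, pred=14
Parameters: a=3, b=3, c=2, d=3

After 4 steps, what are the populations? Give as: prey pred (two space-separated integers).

Answer: 8 25

Derivation:
Step 1: prey: 31+9-13=27; pred: 14+8-4=18
Step 2: prey: 27+8-14=21; pred: 18+9-5=22
Step 3: prey: 21+6-13=14; pred: 22+9-6=25
Step 4: prey: 14+4-10=8; pred: 25+7-7=25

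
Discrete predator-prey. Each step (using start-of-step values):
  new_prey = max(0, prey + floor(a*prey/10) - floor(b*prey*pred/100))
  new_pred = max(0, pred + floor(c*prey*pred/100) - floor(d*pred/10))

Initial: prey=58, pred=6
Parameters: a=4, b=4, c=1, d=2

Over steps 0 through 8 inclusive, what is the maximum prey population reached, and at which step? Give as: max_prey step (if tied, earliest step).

Answer: 74 2

Derivation:
Step 1: prey: 58+23-13=68; pred: 6+3-1=8
Step 2: prey: 68+27-21=74; pred: 8+5-1=12
Step 3: prey: 74+29-35=68; pred: 12+8-2=18
Step 4: prey: 68+27-48=47; pred: 18+12-3=27
Step 5: prey: 47+18-50=15; pred: 27+12-5=34
Step 6: prey: 15+6-20=1; pred: 34+5-6=33
Step 7: prey: 1+0-1=0; pred: 33+0-6=27
Step 8: prey: 0+0-0=0; pred: 27+0-5=22
Max prey = 74 at step 2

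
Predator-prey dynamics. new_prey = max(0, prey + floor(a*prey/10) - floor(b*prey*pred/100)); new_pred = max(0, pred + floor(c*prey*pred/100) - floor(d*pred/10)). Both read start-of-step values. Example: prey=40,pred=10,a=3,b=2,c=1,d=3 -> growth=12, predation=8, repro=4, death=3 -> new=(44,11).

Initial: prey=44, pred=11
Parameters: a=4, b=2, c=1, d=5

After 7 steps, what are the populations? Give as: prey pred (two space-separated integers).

Answer: 83 41

Derivation:
Step 1: prey: 44+17-9=52; pred: 11+4-5=10
Step 2: prey: 52+20-10=62; pred: 10+5-5=10
Step 3: prey: 62+24-12=74; pred: 10+6-5=11
Step 4: prey: 74+29-16=87; pred: 11+8-5=14
Step 5: prey: 87+34-24=97; pred: 14+12-7=19
Step 6: prey: 97+38-36=99; pred: 19+18-9=28
Step 7: prey: 99+39-55=83; pred: 28+27-14=41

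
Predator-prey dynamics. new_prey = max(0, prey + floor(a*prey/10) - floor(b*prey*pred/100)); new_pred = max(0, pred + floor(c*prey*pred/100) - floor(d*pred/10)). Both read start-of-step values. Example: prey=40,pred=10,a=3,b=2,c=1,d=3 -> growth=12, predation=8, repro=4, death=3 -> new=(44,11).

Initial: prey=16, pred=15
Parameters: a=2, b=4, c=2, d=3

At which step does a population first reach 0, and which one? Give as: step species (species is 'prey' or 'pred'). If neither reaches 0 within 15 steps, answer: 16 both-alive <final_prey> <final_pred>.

Answer: 16 both-alive 3 3

Derivation:
Step 1: prey: 16+3-9=10; pred: 15+4-4=15
Step 2: prey: 10+2-6=6; pred: 15+3-4=14
Step 3: prey: 6+1-3=4; pred: 14+1-4=11
Step 4: prey: 4+0-1=3; pred: 11+0-3=8
Step 5: prey: 3+0-0=3; pred: 8+0-2=6
Step 6: prey: 3+0-0=3; pred: 6+0-1=5
Step 7: prey: 3+0-0=3; pred: 5+0-1=4
Step 8: prey: 3+0-0=3; pred: 4+0-1=3
Step 9: prey: 3+0-0=3; pred: 3+0-0=3
Steps 10-15: state stable at prey=3, pred=3 (no change)
No extinction within 15 steps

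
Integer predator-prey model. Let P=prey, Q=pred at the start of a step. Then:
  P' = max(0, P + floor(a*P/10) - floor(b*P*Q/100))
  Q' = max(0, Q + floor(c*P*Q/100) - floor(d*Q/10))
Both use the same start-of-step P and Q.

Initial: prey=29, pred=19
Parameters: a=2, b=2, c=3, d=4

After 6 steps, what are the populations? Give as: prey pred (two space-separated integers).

Step 1: prey: 29+5-11=23; pred: 19+16-7=28
Step 2: prey: 23+4-12=15; pred: 28+19-11=36
Step 3: prey: 15+3-10=8; pred: 36+16-14=38
Step 4: prey: 8+1-6=3; pred: 38+9-15=32
Step 5: prey: 3+0-1=2; pred: 32+2-12=22
Step 6: prey: 2+0-0=2; pred: 22+1-8=15

Answer: 2 15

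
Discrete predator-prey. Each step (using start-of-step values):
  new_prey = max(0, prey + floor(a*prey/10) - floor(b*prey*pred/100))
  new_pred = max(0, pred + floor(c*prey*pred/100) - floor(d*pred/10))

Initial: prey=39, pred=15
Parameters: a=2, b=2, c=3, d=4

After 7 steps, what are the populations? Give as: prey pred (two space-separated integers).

Answer: 1 11

Derivation:
Step 1: prey: 39+7-11=35; pred: 15+17-6=26
Step 2: prey: 35+7-18=24; pred: 26+27-10=43
Step 3: prey: 24+4-20=8; pred: 43+30-17=56
Step 4: prey: 8+1-8=1; pred: 56+13-22=47
Step 5: prey: 1+0-0=1; pred: 47+1-18=30
Step 6: prey: 1+0-0=1; pred: 30+0-12=18
Step 7: prey: 1+0-0=1; pred: 18+0-7=11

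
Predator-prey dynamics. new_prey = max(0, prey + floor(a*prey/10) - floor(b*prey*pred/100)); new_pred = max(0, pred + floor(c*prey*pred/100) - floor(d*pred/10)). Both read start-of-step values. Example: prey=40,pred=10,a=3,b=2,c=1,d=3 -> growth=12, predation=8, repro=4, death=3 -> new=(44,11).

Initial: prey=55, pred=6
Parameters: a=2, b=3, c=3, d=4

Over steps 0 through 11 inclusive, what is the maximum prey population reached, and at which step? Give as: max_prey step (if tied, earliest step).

Step 1: prey: 55+11-9=57; pred: 6+9-2=13
Step 2: prey: 57+11-22=46; pred: 13+22-5=30
Step 3: prey: 46+9-41=14; pred: 30+41-12=59
Step 4: prey: 14+2-24=0; pred: 59+24-23=60
Step 5: prey: 0+0-0=0; pred: 60+0-24=36
Step 6: prey: 0+0-0=0; pred: 36+0-14=22
Step 7: prey: 0+0-0=0; pred: 22+0-8=14
Step 8: prey: 0+0-0=0; pred: 14+0-5=9
Step 9: prey: 0+0-0=0; pred: 9+0-3=6
Step 10: prey: 0+0-0=0; pred: 6+0-2=4
Step 11: prey: 0+0-0=0; pred: 4+0-1=3
Max prey = 57 at step 1

Answer: 57 1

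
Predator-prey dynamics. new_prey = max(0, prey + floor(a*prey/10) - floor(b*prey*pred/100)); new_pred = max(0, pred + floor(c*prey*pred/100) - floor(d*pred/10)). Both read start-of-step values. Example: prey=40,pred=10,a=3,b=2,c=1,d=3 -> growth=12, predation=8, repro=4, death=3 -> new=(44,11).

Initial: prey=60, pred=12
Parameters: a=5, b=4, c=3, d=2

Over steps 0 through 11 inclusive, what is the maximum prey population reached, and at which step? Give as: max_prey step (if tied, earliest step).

Step 1: prey: 60+30-28=62; pred: 12+21-2=31
Step 2: prey: 62+31-76=17; pred: 31+57-6=82
Step 3: prey: 17+8-55=0; pred: 82+41-16=107
Step 4: prey: 0+0-0=0; pred: 107+0-21=86
Step 5: prey: 0+0-0=0; pred: 86+0-17=69
Step 6: prey: 0+0-0=0; pred: 69+0-13=56
Step 7: prey: 0+0-0=0; pred: 56+0-11=45
Step 8: prey: 0+0-0=0; pred: 45+0-9=36
Step 9: prey: 0+0-0=0; pred: 36+0-7=29
Step 10: prey: 0+0-0=0; pred: 29+0-5=24
Step 11: prey: 0+0-0=0; pred: 24+0-4=20
Max prey = 62 at step 1

Answer: 62 1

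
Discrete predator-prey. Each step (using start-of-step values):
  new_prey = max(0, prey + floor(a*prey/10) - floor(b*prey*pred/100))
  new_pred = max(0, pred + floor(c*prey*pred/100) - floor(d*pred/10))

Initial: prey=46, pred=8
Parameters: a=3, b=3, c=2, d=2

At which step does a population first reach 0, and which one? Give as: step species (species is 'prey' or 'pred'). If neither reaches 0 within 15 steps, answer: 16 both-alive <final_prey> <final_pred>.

Answer: 5 prey

Derivation:
Step 1: prey: 46+13-11=48; pred: 8+7-1=14
Step 2: prey: 48+14-20=42; pred: 14+13-2=25
Step 3: prey: 42+12-31=23; pred: 25+21-5=41
Step 4: prey: 23+6-28=1; pred: 41+18-8=51
Step 5: prey: 1+0-1=0; pred: 51+1-10=42
First extinction: prey at step 5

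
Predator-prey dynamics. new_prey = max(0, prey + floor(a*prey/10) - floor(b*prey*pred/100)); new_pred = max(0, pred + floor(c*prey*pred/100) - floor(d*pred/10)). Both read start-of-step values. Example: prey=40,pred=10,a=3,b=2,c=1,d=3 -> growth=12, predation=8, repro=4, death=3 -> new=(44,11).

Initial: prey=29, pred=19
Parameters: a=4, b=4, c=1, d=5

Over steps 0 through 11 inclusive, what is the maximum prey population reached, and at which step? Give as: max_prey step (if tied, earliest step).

Step 1: prey: 29+11-22=18; pred: 19+5-9=15
Step 2: prey: 18+7-10=15; pred: 15+2-7=10
Step 3: prey: 15+6-6=15; pred: 10+1-5=6
Step 4: prey: 15+6-3=18; pred: 6+0-3=3
Step 5: prey: 18+7-2=23; pred: 3+0-1=2
Step 6: prey: 23+9-1=31; pred: 2+0-1=1
Step 7: prey: 31+12-1=42; pred: 1+0-0=1
Step 8: prey: 42+16-1=57; pred: 1+0-0=1
Step 9: prey: 57+22-2=77; pred: 1+0-0=1
Step 10: prey: 77+30-3=104; pred: 1+0-0=1
Step 11: prey: 104+41-4=141; pred: 1+1-0=2
Max prey = 141 at step 11

Answer: 141 11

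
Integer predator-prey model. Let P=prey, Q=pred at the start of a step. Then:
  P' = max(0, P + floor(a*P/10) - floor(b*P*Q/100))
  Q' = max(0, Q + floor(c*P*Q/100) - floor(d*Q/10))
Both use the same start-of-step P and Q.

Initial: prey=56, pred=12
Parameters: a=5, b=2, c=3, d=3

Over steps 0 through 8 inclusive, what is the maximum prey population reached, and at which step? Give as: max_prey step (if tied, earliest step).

Step 1: prey: 56+28-13=71; pred: 12+20-3=29
Step 2: prey: 71+35-41=65; pred: 29+61-8=82
Step 3: prey: 65+32-106=0; pred: 82+159-24=217
Step 4: prey: 0+0-0=0; pred: 217+0-65=152
Step 5: prey: 0+0-0=0; pred: 152+0-45=107
Step 6: prey: 0+0-0=0; pred: 107+0-32=75
Step 7: prey: 0+0-0=0; pred: 75+0-22=53
Step 8: prey: 0+0-0=0; pred: 53+0-15=38
Max prey = 71 at step 1

Answer: 71 1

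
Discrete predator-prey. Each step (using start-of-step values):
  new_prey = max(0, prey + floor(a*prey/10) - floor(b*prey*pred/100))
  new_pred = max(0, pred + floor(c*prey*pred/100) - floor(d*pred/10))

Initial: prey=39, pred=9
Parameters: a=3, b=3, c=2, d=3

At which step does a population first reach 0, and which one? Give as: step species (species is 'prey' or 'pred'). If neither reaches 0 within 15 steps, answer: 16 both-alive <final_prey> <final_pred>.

Step 1: prey: 39+11-10=40; pred: 9+7-2=14
Step 2: prey: 40+12-16=36; pred: 14+11-4=21
Step 3: prey: 36+10-22=24; pred: 21+15-6=30
Step 4: prey: 24+7-21=10; pred: 30+14-9=35
Step 5: prey: 10+3-10=3; pred: 35+7-10=32
Step 6: prey: 3+0-2=1; pred: 32+1-9=24
Step 7: prey: 1+0-0=1; pred: 24+0-7=17
Step 8: prey: 1+0-0=1; pred: 17+0-5=12
Step 9: prey: 1+0-0=1; pred: 12+0-3=9
Step 10: prey: 1+0-0=1; pred: 9+0-2=7
Step 11: prey: 1+0-0=1; pred: 7+0-2=5
Step 12: prey: 1+0-0=1; pred: 5+0-1=4
Step 13: prey: 1+0-0=1; pred: 4+0-1=3
Step 14: prey: 1+0-0=1; pred: 3+0-0=3
Steps 15-15: state stable at prey=1, pred=3 (no change)
No extinction within 15 steps

Answer: 16 both-alive 1 3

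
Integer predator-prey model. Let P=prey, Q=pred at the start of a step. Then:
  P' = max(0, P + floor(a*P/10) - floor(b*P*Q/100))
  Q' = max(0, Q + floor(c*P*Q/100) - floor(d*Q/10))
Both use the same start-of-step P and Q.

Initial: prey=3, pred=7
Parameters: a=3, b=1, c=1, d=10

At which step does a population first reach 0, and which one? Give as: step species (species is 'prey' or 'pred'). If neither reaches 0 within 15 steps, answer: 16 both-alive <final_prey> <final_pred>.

Answer: 1 pred

Derivation:
Step 1: prey: 3+0-0=3; pred: 7+0-7=0
First extinction: pred at step 1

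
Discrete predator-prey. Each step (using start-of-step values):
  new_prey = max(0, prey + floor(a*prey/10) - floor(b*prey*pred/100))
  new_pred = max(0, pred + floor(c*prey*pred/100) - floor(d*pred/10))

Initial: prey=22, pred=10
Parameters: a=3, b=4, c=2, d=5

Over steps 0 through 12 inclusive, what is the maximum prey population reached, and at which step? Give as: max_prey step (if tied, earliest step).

Step 1: prey: 22+6-8=20; pred: 10+4-5=9
Step 2: prey: 20+6-7=19; pred: 9+3-4=8
Step 3: prey: 19+5-6=18; pred: 8+3-4=7
Step 4: prey: 18+5-5=18; pred: 7+2-3=6
Step 5: prey: 18+5-4=19; pred: 6+2-3=5
Step 6: prey: 19+5-3=21; pred: 5+1-2=4
Step 7: prey: 21+6-3=24; pred: 4+1-2=3
Step 8: prey: 24+7-2=29; pred: 3+1-1=3
Step 9: prey: 29+8-3=34; pred: 3+1-1=3
Step 10: prey: 34+10-4=40; pred: 3+2-1=4
Step 11: prey: 40+12-6=46; pred: 4+3-2=5
Step 12: prey: 46+13-9=50; pred: 5+4-2=7
Max prey = 50 at step 12

Answer: 50 12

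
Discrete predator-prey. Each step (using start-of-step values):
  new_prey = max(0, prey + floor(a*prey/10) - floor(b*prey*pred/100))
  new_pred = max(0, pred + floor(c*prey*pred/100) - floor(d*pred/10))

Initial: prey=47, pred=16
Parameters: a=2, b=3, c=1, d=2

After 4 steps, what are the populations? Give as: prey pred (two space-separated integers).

Step 1: prey: 47+9-22=34; pred: 16+7-3=20
Step 2: prey: 34+6-20=20; pred: 20+6-4=22
Step 3: prey: 20+4-13=11; pred: 22+4-4=22
Step 4: prey: 11+2-7=6; pred: 22+2-4=20

Answer: 6 20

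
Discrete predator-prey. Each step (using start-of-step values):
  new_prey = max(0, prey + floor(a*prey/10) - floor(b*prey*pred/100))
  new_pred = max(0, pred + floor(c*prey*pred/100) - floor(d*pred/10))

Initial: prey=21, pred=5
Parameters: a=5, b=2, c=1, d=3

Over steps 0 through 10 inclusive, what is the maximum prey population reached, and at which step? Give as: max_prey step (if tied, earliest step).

Answer: 145 7

Derivation:
Step 1: prey: 21+10-2=29; pred: 5+1-1=5
Step 2: prey: 29+14-2=41; pred: 5+1-1=5
Step 3: prey: 41+20-4=57; pred: 5+2-1=6
Step 4: prey: 57+28-6=79; pred: 6+3-1=8
Step 5: prey: 79+39-12=106; pred: 8+6-2=12
Step 6: prey: 106+53-25=134; pred: 12+12-3=21
Step 7: prey: 134+67-56=145; pred: 21+28-6=43
Step 8: prey: 145+72-124=93; pred: 43+62-12=93
Step 9: prey: 93+46-172=0; pred: 93+86-27=152
Step 10: prey: 0+0-0=0; pred: 152+0-45=107
Max prey = 145 at step 7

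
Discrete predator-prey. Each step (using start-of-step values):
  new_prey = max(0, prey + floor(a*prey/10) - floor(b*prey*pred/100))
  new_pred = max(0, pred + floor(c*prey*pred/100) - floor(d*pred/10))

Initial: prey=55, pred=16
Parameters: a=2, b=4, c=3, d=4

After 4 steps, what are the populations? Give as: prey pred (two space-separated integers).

Answer: 0 20

Derivation:
Step 1: prey: 55+11-35=31; pred: 16+26-6=36
Step 2: prey: 31+6-44=0; pred: 36+33-14=55
Step 3: prey: 0+0-0=0; pred: 55+0-22=33
Step 4: prey: 0+0-0=0; pred: 33+0-13=20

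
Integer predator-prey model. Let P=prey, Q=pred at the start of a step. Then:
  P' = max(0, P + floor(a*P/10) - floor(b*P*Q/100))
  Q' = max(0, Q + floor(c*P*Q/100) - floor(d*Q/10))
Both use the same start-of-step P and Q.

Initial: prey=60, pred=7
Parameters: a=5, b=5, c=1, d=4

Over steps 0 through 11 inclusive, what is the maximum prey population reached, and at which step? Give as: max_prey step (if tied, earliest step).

Step 1: prey: 60+30-21=69; pred: 7+4-2=9
Step 2: prey: 69+34-31=72; pred: 9+6-3=12
Step 3: prey: 72+36-43=65; pred: 12+8-4=16
Step 4: prey: 65+32-52=45; pred: 16+10-6=20
Step 5: prey: 45+22-45=22; pred: 20+9-8=21
Step 6: prey: 22+11-23=10; pred: 21+4-8=17
Step 7: prey: 10+5-8=7; pred: 17+1-6=12
Step 8: prey: 7+3-4=6; pred: 12+0-4=8
Step 9: prey: 6+3-2=7; pred: 8+0-3=5
Step 10: prey: 7+3-1=9; pred: 5+0-2=3
Step 11: prey: 9+4-1=12; pred: 3+0-1=2
Max prey = 72 at step 2

Answer: 72 2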